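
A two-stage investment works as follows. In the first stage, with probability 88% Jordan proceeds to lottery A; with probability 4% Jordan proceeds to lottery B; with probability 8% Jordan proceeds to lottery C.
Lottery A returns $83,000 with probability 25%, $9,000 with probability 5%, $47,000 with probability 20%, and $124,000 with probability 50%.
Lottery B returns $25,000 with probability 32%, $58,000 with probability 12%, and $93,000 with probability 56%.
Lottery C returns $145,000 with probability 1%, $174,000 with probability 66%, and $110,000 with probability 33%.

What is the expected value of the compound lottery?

EV(A) = 0.25 × 83000 + 0.05 × 9000 + 0.2 × 47000 + 0.5 × 124000 = 20750 + 450 + 9400 + 62000 = 92600
EV(B) = 0.32 × 25000 + 0.12 × 58000 + 0.56 × 93000 = 8000 + 6960 + 52080 = 67040
EV(C) = 0.01 × 145000 + 0.66 × 174000 + 0.33 × 110000 = 1450 + 114840 + 36300 = 152590
Overall = 0.88 × 92600 + 0.04 × 67040 + 0.08 × 152590 = 81488 + 2681.6 + 12207.2 = 96376.8

$96,376.80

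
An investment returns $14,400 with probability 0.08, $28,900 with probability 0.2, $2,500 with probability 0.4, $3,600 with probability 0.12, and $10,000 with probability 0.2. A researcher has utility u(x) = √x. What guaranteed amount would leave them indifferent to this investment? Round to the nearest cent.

$8,244.64

E[u] = 0.08·√14400 + 0.2·√28900 + 0.4·√2500 + 0.12·√3600 + 0.2·√10000 = 0.08·120 + 0.2·170 + 0.4·50 + 0.12·60 + 0.2·100 = 90.8
CE = (90.8)² = 8244.64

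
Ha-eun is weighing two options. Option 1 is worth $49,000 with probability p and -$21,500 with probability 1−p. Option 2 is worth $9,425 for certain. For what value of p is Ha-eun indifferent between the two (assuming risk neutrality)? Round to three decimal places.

p = 0.439

p·49000 + (1−p)·(-21500) = 9425
70500p − 21500 = 9425
p = (9425 + 21500) / 70500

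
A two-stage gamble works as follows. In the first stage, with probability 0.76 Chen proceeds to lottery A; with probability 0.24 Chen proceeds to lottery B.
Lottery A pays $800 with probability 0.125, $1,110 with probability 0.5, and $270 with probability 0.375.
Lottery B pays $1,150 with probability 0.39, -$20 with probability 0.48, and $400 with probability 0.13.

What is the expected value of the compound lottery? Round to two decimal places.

$692.57

EV(A) = 0.125 × 800 + 0.5 × 1110 + 0.375 × 270 = 100 + 555 + 101.25 = 756.25
EV(B) = 0.39 × 1150 + 0.48 × (-20) + 0.13 × 400 = 448.5 − 9.6 + 52 = 490.9
Overall = 0.76 × 756.25 + 0.24 × 490.9 = 574.75 + 117.816 = 692.566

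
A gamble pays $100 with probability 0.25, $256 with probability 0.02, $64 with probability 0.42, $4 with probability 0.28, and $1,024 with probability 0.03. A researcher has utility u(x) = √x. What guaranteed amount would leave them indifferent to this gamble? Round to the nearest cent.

$59.29

E[u] = 0.25·√100 + 0.02·√256 + 0.42·√64 + 0.28·√4 + 0.03·√1024 = 0.25·10 + 0.02·16 + 0.42·8 + 0.28·2 + 0.03·32 = 7.7
CE = (7.7)² = 59.29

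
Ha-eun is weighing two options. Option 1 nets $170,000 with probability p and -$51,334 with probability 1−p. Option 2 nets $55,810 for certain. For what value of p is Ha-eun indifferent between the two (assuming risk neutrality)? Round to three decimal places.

p = 0.484

p·170000 + (1−p)·(-51334) = 55810
221334p − 51334 = 55810
p = (55810 + 51334) / 221334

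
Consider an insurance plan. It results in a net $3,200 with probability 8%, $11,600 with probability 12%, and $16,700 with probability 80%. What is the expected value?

EV = 0.08 × 3200 + 0.12 × 11600 + 0.8 × 16700 = 256 + 1392 + 13360 = 15008

$15,008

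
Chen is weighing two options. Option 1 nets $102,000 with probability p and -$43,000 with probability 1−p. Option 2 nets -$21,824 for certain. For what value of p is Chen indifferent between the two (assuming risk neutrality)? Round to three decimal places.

p·102000 + (1−p)·(-43000) = -21824
145000p − 43000 = -21824
p = (-21824 + 43000) / 145000

p = 0.146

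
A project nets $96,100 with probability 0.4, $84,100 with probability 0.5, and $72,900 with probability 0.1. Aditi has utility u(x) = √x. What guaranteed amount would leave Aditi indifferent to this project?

$87,616

E[u] = 0.4·√96100 + 0.5·√84100 + 0.1·√72900 = 0.4·310 + 0.5·290 + 0.1·270 = 296
CE = (296)² = 87616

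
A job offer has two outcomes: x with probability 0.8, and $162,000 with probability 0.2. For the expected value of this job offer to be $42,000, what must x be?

0.8·x + 0.2·162000 = 42000
0.8·x = 42000 − 32400 = 9600
x = 9600 / 0.8 = 12000

x = $12,000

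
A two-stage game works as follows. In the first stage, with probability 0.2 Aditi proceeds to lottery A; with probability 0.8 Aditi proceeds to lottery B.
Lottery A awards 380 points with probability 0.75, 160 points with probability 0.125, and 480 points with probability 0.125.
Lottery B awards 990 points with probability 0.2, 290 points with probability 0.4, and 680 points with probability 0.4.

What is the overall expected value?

541.8 points

EV(A) = 0.75 × 380 + 0.125 × 160 + 0.125 × 480 = 285 + 20 + 60 = 365
EV(B) = 0.2 × 990 + 0.4 × 290 + 0.4 × 680 = 198 + 116 + 272 = 586
Overall = 0.2 × 365 + 0.8 × 586 = 73 + 468.8 = 541.8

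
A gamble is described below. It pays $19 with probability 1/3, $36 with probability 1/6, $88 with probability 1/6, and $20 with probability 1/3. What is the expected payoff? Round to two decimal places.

EV = 1/3 × 19 + 1/6 × 36 + 1/6 × 88 + 1/3 × 20 = 6.3333 + 6 + 14.6667 + 6.6667 = 33.6667

$33.67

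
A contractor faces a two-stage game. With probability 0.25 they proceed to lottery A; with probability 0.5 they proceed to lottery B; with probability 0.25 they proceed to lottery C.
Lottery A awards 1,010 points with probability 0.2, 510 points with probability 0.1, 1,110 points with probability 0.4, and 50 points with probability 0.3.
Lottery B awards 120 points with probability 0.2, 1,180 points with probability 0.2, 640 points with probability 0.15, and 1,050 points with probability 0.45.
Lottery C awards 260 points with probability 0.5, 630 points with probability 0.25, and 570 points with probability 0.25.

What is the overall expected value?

699.75 points

EV(A) = 0.2 × 1010 + 0.1 × 510 + 0.4 × 1110 + 0.3 × 50 = 202 + 51 + 444 + 15 = 712
EV(B) = 0.2 × 120 + 0.2 × 1180 + 0.15 × 640 + 0.45 × 1050 = 24 + 236 + 96 + 472.5 = 828.5
EV(C) = 0.5 × 260 + 0.25 × 630 + 0.25 × 570 = 130 + 157.5 + 142.5 = 430
Overall = 0.25 × 712 + 0.5 × 828.5 + 0.25 × 430 = 178 + 414.25 + 107.5 = 699.75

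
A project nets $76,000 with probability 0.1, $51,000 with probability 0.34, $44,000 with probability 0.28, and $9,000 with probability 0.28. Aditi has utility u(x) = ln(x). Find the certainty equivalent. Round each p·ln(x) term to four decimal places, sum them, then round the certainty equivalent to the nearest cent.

E[u] = 0.1·ln(76000) + 0.34·ln(51000) + 0.28·ln(44000) + 0.28·ln(9000) = 1.1238 + 3.6855 + 2.9937 + 2.5494 = 10.3524
CE = e^10.3524 ≈ 31332.15

$31,332.15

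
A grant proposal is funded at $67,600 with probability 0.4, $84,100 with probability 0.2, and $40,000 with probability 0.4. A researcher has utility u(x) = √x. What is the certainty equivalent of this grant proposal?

E[u] = 0.4·√67600 + 0.2·√84100 + 0.4·√40000 = 0.4·260 + 0.2·290 + 0.4·200 = 242
CE = (242)² = 58564

$58,564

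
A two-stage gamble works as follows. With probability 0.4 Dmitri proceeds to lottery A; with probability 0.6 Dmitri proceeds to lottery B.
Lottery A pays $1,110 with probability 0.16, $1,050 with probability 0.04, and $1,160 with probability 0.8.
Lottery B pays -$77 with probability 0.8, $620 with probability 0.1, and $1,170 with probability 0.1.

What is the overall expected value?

$529.48

EV(A) = 0.16 × 1110 + 0.04 × 1050 + 0.8 × 1160 = 177.6 + 42 + 928 = 1147.6
EV(B) = 0.8 × (-77) + 0.1 × 620 + 0.1 × 1170 = -61.6 + 62 + 117 = 117.4
Overall = 0.4 × 1147.6 + 0.6 × 117.4 = 459.04 + 70.44 = 529.48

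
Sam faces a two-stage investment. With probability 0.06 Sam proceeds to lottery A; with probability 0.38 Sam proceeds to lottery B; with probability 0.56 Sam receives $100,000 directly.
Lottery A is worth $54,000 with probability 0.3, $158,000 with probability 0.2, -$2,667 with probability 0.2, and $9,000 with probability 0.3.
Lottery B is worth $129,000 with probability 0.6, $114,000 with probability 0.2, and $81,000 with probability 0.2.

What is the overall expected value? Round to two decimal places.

$103,230.00

EV(A) = 0.3 × 54000 + 0.2 × 158000 + 0.2 × (-2667) + 0.3 × 9000 = 16200 + 31600 − 533.4 + 2700 = 49966.6
EV(B) = 0.6 × 129000 + 0.2 × 114000 + 0.2 × 81000 = 77400 + 22800 + 16200 = 116400
Branch C: 100000 (certain)
Overall = 0.06 × 49966.6 + 0.38 × 116400 + 0.56 × 100000 = 2997.996 + 44232 + 56000 = 103229.996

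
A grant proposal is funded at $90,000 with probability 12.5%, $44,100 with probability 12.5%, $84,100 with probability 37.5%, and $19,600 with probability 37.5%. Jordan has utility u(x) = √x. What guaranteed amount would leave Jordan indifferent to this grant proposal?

E[u] = 0.125·√90000 + 0.125·√44100 + 0.375·√84100 + 0.375·√19600 = 0.125·300 + 0.125·210 + 0.375·290 + 0.375·140 = 225
CE = (225)² = 50625

$50,625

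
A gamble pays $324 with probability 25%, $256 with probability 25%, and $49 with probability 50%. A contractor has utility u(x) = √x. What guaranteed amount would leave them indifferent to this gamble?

E[u] = 0.25·√324 + 0.25·√256 + 0.5·√49 = 0.25·18 + 0.25·16 + 0.5·7 = 12
CE = (12)² = 144

$144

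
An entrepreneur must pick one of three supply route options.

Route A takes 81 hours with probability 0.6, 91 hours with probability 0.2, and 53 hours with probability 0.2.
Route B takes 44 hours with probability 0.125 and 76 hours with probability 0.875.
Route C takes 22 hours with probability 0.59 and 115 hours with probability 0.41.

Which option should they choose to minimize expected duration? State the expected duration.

Route C (60.13 hours)

Route A = 0.6 × 81 + 0.2 × 91 + 0.2 × 53 = 48.6 + 18.2 + 10.6 = 77.4
Route B = 0.125 × 44 + 0.875 × 76 = 5.5 + 66.5 = 72
Route C = 0.59 × 22 + 0.41 × 115 = 12.98 + 47.15 = 60.13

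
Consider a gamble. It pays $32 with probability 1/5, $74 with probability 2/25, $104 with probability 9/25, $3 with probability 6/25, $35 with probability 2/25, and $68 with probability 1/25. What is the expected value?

$56

EV = 1/5 × 32 + 2/25 × 74 + 9/25 × 104 + 6/25 × 3 + 2/25 × 35 + 1/25 × 68 = 6.4 + 5.92 + 37.44 + 0.72 + 2.8 + 2.72 = 56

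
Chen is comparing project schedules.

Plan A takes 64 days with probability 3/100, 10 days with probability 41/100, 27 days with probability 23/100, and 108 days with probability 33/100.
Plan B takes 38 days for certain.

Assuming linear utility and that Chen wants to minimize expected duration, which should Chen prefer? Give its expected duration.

Plan A = 3/100 × 64 + 41/100 × 10 + 23/100 × 27 + 33/100 × 108 = 1.92 + 4.1 + 6.21 + 35.64 = 47.87
Plan B: 38 (certain)

Plan B (38 days)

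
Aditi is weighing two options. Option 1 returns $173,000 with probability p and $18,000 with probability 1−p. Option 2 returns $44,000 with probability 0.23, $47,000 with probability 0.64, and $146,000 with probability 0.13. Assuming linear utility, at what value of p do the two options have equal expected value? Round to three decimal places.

p = 0.266

EV(Option 2) = 0.23 × 44000 + 0.64 × 47000 + 0.13 × 146000 = 10120 + 30080 + 18980 = 59180
p·173000 + (1−p)·18000 = 59180
155000p + 18000 = 59180
p = (59180 − 18000) / 155000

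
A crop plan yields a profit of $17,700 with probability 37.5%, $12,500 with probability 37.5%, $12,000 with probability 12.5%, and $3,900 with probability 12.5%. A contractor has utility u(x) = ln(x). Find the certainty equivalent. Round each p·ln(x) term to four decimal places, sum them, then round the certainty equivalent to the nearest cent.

$12,250.23

E[u] = 0.375·ln(17700) + 0.375·ln(12500) + 0.125·ln(12000) + 0.125·ln(3900) = 3.6680 + 3.5376 + 1.1741 + 1.0336 = 9.4133
CE = e^9.4133 ≈ 12250.23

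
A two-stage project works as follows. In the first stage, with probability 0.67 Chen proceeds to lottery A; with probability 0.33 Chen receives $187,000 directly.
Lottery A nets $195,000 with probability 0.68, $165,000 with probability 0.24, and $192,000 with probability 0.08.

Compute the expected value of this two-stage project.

$187,375.20

EV(A) = 0.68 × 195000 + 0.24 × 165000 + 0.08 × 192000 = 132600 + 39600 + 15360 = 187560
Branch B: 187000 (certain)
Overall = 0.67 × 187560 + 0.33 × 187000 = 125665.2 + 61710 = 187375.2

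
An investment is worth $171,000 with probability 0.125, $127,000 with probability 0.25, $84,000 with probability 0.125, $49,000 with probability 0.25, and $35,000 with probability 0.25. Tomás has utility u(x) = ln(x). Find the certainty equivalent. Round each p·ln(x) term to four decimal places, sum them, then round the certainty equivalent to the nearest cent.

$71,481.93

E[u] = 0.125·ln(171000) + 0.25·ln(127000) + 0.125·ln(84000) + 0.25·ln(49000) + 0.25·ln(35000) = 1.5062 + 2.9380 + 1.4173 + 2.6999 + 2.6158 = 11.1772
CE = e^11.1772 ≈ 71481.93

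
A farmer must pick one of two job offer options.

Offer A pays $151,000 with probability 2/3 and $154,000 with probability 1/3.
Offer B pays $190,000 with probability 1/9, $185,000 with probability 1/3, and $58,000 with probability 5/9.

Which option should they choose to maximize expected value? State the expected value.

Offer A = 2/3 × 151000 + 1/3 × 154000 = 100666.6667 + 51333.3333 = 152000
Offer B = 1/9 × 190000 + 1/3 × 185000 + 5/9 × 58000 = 21111.1111 + 61666.6667 + 32222.2222 = 115000

Offer A ($152,000)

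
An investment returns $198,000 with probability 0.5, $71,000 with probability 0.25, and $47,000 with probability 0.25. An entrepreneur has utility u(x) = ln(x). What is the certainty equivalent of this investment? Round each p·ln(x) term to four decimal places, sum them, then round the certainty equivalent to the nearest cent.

$106,948.21

E[u] = 0.5·ln(198000) + 0.25·ln(71000) + 0.25·ln(47000) = 6.0980 + 2.7926 + 2.6895 = 11.5801
CE = e^11.5801 ≈ 106948.21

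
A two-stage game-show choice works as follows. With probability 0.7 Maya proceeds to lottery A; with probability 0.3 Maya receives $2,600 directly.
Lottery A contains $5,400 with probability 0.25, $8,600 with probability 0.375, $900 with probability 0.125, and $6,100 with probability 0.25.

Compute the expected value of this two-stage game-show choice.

$5,128.75

EV(A) = 0.25 × 5400 + 0.375 × 8600 + 0.125 × 900 + 0.25 × 6100 = 1350 + 3225 + 112.5 + 1525 = 6212.5
Branch B: 2600 (certain)
Overall = 0.7 × 6212.5 + 0.3 × 2600 = 4348.75 + 780 = 5128.75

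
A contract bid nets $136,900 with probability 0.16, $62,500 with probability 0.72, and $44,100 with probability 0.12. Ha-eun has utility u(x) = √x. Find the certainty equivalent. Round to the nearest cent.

$69,907.36

E[u] = 0.16·√136900 + 0.72·√62500 + 0.12·√44100 = 0.16·370 + 0.72·250 + 0.12·210 = 264.4
CE = (264.4)² = 69907.36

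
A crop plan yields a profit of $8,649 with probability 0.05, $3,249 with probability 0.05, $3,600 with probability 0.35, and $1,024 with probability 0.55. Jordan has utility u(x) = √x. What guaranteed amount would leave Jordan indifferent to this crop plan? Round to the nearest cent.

$2,125.21

E[u] = 0.05·√8649 + 0.05·√3249 + 0.35·√3600 + 0.55·√1024 = 0.05·93 + 0.05·57 + 0.35·60 + 0.55·32 = 46.1
CE = (46.1)² = 2125.21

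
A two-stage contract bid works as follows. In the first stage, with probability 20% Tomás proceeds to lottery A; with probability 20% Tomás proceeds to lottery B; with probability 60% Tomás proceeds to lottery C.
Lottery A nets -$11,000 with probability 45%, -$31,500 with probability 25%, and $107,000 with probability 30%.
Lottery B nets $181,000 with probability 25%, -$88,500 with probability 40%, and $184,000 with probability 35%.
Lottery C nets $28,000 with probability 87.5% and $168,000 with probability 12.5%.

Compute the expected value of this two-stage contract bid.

EV(A) = 0.45 × (-11000) + 0.25 × (-31500) + 0.3 × 107000 = -4950 − 7875 + 32100 = 19275
EV(B) = 0.25 × 181000 + 0.4 × (-88500) + 0.35 × 184000 = 45250 − 35400 + 64400 = 74250
EV(C) = 0.875 × 28000 + 0.125 × 168000 = 24500 + 21000 = 45500
Overall = 0.2 × 19275 + 0.2 × 74250 + 0.6 × 45500 = 3855 + 14850 + 27300 = 46005

$46,005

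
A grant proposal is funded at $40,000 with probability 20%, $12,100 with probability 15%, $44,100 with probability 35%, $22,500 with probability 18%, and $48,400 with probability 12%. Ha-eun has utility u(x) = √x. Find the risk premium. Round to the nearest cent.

E[u] = 0.2·√40000 + 0.15·√12100 + 0.35·√44100 + 0.18·√22500 + 0.12·√48400 = 0.2·200 + 0.15·110 + 0.35·210 + 0.18·150 + 0.12·220 = 183.4
CE = (183.4)² = 33635.56
Risk premium = EV − CE = 35108 − 33635.56 = 1472.44

$1,472.44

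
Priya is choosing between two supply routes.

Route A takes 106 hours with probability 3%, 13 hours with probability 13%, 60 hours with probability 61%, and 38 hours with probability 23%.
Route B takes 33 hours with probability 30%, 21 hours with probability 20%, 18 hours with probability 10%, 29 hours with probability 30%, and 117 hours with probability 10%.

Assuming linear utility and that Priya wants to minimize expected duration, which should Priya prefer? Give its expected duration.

Route A = 0.03 × 106 + 0.13 × 13 + 0.61 × 60 + 0.23 × 38 = 3.18 + 1.69 + 36.6 + 8.74 = 50.21
Route B = 0.3 × 33 + 0.2 × 21 + 0.1 × 18 + 0.3 × 29 + 0.1 × 117 = 9.9 + 4.2 + 1.8 + 8.7 + 11.7 = 36.3

Route B (36.3 hours)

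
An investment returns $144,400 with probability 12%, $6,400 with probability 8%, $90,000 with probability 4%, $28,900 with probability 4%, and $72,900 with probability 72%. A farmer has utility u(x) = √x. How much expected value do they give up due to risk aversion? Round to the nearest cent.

E[u] = 0.12·√144400 + 0.08·√6400 + 0.04·√90000 + 0.04·√28900 + 0.72·√72900 = 0.12·380 + 0.08·80 + 0.04·300 + 0.04·170 + 0.72·270 = 265.2
CE = (265.2)² = 70331.04
Risk premium = EV − CE = 75084 − 70331.04 = 4752.96

$4,752.96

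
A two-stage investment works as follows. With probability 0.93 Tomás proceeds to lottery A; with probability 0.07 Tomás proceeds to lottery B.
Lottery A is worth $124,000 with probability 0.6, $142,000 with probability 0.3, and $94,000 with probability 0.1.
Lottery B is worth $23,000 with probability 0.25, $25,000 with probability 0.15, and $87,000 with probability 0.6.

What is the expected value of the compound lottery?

EV(A) = 0.6 × 124000 + 0.3 × 142000 + 0.1 × 94000 = 74400 + 42600 + 9400 = 126400
EV(B) = 0.25 × 23000 + 0.15 × 25000 + 0.6 × 87000 = 5750 + 3750 + 52200 = 61700
Overall = 0.93 × 126400 + 0.07 × 61700 = 117552 + 4319 = 121871

$121,871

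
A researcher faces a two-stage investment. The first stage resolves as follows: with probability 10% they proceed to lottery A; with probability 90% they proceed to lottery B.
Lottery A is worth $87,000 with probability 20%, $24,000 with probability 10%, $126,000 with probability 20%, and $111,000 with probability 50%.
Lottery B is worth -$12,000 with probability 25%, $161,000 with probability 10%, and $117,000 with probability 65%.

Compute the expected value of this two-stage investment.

EV(A) = 0.2 × 87000 + 0.1 × 24000 + 0.2 × 126000 + 0.5 × 111000 = 17400 + 2400 + 25200 + 55500 = 100500
EV(B) = 0.25 × (-12000) + 0.1 × 161000 + 0.65 × 117000 = -3000 + 16100 + 76050 = 89150
Overall = 0.1 × 100500 + 0.9 × 89150 = 10050 + 80235 = 90285

$90,285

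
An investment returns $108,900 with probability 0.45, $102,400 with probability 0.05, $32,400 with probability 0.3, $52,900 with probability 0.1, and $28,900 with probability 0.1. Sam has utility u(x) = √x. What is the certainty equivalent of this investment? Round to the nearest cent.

E[u] = 0.45·√108900 + 0.05·√102400 + 0.3·√32400 + 0.1·√52900 + 0.1·√28900 = 0.45·330 + 0.05·320 + 0.3·180 + 0.1·230 + 0.1·170 = 258.5
CE = (258.5)² = 66822.25

$66,822.25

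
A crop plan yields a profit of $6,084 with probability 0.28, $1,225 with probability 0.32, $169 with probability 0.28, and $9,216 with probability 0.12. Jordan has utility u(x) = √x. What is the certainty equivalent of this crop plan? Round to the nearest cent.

E[u] = 0.28·√6084 + 0.32·√1225 + 0.28·√169 + 0.12·√9216 = 0.28·78 + 0.32·35 + 0.28·13 + 0.12·96 = 48.2
CE = (48.2)² = 2323.24

$2,323.24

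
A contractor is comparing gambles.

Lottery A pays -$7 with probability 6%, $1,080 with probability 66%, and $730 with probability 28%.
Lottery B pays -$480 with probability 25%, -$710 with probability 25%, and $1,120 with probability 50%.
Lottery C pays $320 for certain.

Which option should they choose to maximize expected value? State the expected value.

Lottery A ($916.78)

Lottery A = 0.06 × (-7) + 0.66 × 1080 + 0.28 × 730 = -0.42 + 712.8 + 204.4 = 916.78
Lottery B = 0.25 × (-480) + 0.25 × (-710) + 0.5 × 1120 = -120 − 177.5 + 560 = 262.5
Lottery C: 320 (certain)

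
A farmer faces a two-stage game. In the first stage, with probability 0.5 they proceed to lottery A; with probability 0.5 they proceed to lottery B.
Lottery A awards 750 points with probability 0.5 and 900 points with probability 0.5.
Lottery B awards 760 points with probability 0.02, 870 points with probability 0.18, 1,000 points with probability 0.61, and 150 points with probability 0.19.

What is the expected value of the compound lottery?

EV(A) = 0.5 × 750 + 0.5 × 900 = 375 + 450 = 825
EV(B) = 0.02 × 760 + 0.18 × 870 + 0.61 × 1000 + 0.19 × 150 = 15.2 + 156.6 + 610 + 28.5 = 810.3
Overall = 0.5 × 825 + 0.5 × 810.3 = 412.5 + 405.15 = 817.65

817.65 points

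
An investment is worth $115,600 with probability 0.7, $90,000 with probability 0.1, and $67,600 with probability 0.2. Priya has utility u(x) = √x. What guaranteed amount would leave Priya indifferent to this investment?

E[u] = 0.7·√115600 + 0.1·√90000 + 0.2·√67600 = 0.7·340 + 0.1·300 + 0.2·260 = 320
CE = (320)² = 102400

$102,400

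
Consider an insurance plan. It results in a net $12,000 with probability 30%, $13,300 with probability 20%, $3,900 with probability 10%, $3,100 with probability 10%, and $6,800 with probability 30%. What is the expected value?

EV = 0.3 × 12000 + 0.2 × 13300 + 0.1 × 3900 + 0.1 × 3100 + 0.3 × 6800 = 3600 + 2660 + 390 + 310 + 2040 = 9000

$9,000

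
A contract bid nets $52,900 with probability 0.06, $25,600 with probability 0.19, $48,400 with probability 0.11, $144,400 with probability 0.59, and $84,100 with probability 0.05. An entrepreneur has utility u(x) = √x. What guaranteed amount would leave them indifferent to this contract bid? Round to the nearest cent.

$94,310.41

E[u] = 0.06·√52900 + 0.19·√25600 + 0.11·√48400 + 0.59·√144400 + 0.05·√84100 = 0.06·230 + 0.19·160 + 0.11·220 + 0.59·380 + 0.05·290 = 307.1
CE = (307.1)² = 94310.41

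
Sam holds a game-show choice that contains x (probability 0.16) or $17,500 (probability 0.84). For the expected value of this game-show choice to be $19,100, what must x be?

0.16·x + 0.84·17500 = 19100
0.16·x = 19100 − 14700 = 4400
x = 4400 / 0.16 = 27500

x = $27,500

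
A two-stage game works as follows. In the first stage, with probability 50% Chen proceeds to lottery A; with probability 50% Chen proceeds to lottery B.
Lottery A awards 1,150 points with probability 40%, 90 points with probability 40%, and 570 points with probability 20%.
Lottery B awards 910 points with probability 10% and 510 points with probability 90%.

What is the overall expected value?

EV(A) = 0.4 × 1150 + 0.4 × 90 + 0.2 × 570 = 460 + 36 + 114 = 610
EV(B) = 0.1 × 910 + 0.9 × 510 = 91 + 459 = 550
Overall = 0.5 × 610 + 0.5 × 550 = 305 + 275 = 580

580 points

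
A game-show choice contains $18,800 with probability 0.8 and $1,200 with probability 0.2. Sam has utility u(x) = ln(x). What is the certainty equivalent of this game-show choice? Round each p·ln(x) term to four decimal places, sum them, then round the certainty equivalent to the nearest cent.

E[u] = 0.8·ln(18800) + 0.2·ln(1200) = 7.8733 + 1.4180 = 9.2913
CE = e^9.2913 ≈ 10843.27

$10,843.27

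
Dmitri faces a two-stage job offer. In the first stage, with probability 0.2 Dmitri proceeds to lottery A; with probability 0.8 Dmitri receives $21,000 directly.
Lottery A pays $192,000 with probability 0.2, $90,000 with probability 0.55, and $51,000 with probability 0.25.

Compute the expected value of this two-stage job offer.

EV(A) = 0.2 × 192000 + 0.55 × 90000 + 0.25 × 51000 = 38400 + 49500 + 12750 = 100650
Branch B: 21000 (certain)
Overall = 0.2 × 100650 + 0.8 × 21000 = 20130 + 16800 = 36930

$36,930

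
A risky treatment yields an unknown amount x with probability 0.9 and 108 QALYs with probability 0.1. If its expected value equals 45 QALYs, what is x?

0.9·x + 0.1·108 = 45
0.9·x = 45 − 10.8 = 34.2
x = 34.2 / 0.9 = 38

x = 38 QALYs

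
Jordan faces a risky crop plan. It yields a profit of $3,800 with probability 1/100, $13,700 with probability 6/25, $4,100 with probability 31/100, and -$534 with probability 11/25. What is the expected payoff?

EV = 1/100 × 3800 + 6/25 × 13700 + 31/100 × 4100 + 11/25 × (-534) = 38 + 3288 + 1271 − 234.96 = 4362.04

$4,362.04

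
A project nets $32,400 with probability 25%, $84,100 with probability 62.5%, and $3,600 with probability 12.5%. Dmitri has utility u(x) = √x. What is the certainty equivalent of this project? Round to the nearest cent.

$54,639.06

E[u] = 0.25·√32400 + 0.625·√84100 + 0.125·√3600 = 0.25·180 + 0.625·290 + 0.125·60 = 233.75
CE = (233.75)² = 54639.0625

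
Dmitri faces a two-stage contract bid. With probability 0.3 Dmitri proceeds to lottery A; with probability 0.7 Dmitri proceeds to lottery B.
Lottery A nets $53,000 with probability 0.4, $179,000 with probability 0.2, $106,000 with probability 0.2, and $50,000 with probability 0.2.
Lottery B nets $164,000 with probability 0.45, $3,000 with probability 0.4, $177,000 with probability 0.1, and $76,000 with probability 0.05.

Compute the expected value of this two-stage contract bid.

EV(A) = 0.4 × 53000 + 0.2 × 179000 + 0.2 × 106000 + 0.2 × 50000 = 21200 + 35800 + 21200 + 10000 = 88200
EV(B) = 0.45 × 164000 + 0.4 × 3000 + 0.1 × 177000 + 0.05 × 76000 = 73800 + 1200 + 17700 + 3800 = 96500
Overall = 0.3 × 88200 + 0.7 × 96500 = 26460 + 67550 = 94010

$94,010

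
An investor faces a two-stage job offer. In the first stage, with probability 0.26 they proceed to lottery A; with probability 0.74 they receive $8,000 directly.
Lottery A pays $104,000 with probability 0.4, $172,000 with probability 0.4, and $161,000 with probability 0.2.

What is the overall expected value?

$42,996

EV(A) = 0.4 × 104000 + 0.4 × 172000 + 0.2 × 161000 = 41600 + 68800 + 32200 = 142600
Branch B: 8000 (certain)
Overall = 0.26 × 142600 + 0.74 × 8000 = 37076 + 5920 = 42996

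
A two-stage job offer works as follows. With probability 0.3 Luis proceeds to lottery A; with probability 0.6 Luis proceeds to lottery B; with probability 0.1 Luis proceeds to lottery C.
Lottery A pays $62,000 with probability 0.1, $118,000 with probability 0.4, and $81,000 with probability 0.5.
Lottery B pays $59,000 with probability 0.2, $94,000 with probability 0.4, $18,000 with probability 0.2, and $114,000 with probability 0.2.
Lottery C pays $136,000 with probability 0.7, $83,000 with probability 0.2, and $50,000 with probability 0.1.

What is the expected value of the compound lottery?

EV(A) = 0.1 × 62000 + 0.4 × 118000 + 0.5 × 81000 = 6200 + 47200 + 40500 = 93900
EV(B) = 0.2 × 59000 + 0.4 × 94000 + 0.2 × 18000 + 0.2 × 114000 = 11800 + 37600 + 3600 + 22800 = 75800
EV(C) = 0.7 × 136000 + 0.2 × 83000 + 0.1 × 50000 = 95200 + 16600 + 5000 = 116800
Overall = 0.3 × 93900 + 0.6 × 75800 + 0.1 × 116800 = 28170 + 45480 + 11680 = 85330

$85,330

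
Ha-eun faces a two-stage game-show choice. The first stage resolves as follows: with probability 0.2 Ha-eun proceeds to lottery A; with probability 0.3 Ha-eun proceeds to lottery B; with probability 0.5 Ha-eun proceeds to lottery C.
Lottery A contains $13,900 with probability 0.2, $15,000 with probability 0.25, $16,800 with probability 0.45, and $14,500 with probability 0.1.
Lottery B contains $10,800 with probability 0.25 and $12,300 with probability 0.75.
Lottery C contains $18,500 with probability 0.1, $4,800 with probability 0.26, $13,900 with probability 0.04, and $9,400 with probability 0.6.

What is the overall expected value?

$11,332.50

EV(A) = 0.2 × 13900 + 0.25 × 15000 + 0.45 × 16800 + 0.1 × 14500 = 2780 + 3750 + 7560 + 1450 = 15540
EV(B) = 0.25 × 10800 + 0.75 × 12300 = 2700 + 9225 = 11925
EV(C) = 0.1 × 18500 + 0.26 × 4800 + 0.04 × 13900 + 0.6 × 9400 = 1850 + 1248 + 556 + 5640 = 9294
Overall = 0.2 × 15540 + 0.3 × 11925 + 0.5 × 9294 = 3108 + 3577.5 + 4647 = 11332.5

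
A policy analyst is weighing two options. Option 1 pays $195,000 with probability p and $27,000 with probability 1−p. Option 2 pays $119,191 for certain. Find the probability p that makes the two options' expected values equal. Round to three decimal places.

p = 0.549

p·195000 + (1−p)·27000 = 119191
168000p + 27000 = 119191
p = (119191 − 27000) / 168000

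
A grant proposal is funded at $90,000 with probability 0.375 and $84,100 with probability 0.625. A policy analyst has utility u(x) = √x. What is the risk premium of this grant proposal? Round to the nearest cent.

$23.44

E[u] = 0.375·√90000 + 0.625·√84100 = 0.375·300 + 0.625·290 = 293.75
CE = (293.75)² = 86289.0625
Risk premium = EV − CE = 86312.5 − 86289.0625 = 23.4375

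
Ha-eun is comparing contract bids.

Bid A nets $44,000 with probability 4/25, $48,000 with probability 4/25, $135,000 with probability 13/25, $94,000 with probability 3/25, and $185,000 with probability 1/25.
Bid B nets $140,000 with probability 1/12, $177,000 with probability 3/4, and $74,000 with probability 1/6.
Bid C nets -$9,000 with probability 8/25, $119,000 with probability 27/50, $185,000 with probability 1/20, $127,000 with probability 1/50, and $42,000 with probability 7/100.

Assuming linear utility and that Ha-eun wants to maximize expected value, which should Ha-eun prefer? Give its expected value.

Bid B ($156,750)

Bid A = 4/25 × 44000 + 4/25 × 48000 + 13/25 × 135000 + 3/25 × 94000 + 1/25 × 185000 = 7040 + 7680 + 70200 + 11280 + 7400 = 103600
Bid B = 1/12 × 140000 + 3/4 × 177000 + 1/6 × 74000 = 11666.6667 + 132750 + 12333.3333 = 156750
Bid C = 8/25 × (-9000) + 27/50 × 119000 + 1/20 × 185000 + 1/50 × 127000 + 7/100 × 42000 = -2880 + 64260 + 9250 + 2540 + 2940 = 76110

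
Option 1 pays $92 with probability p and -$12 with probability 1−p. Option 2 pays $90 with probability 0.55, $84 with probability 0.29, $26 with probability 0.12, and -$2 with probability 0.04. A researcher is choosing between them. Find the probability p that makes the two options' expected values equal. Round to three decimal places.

p = 0.855

EV(Option 2) = 0.55 × 90 + 0.29 × 84 + 0.12 × 26 + 0.04 × (-2) = 49.5 + 24.36 + 3.12 − 0.08 = 76.9
p·92 + (1−p)·(-12) = 76.9
104p − 12 = 76.9
p = (76.9 + 12) / 104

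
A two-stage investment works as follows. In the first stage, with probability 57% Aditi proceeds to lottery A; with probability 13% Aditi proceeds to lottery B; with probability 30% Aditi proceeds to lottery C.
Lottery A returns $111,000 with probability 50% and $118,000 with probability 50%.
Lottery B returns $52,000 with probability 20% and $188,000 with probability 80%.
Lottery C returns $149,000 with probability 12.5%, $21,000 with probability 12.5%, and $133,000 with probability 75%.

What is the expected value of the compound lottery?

$122,469

EV(A) = 0.5 × 111000 + 0.5 × 118000 = 55500 + 59000 = 114500
EV(B) = 0.2 × 52000 + 0.8 × 188000 = 10400 + 150400 = 160800
EV(C) = 0.125 × 149000 + 0.125 × 21000 + 0.75 × 133000 = 18625 + 2625 + 99750 = 121000
Overall = 0.57 × 114500 + 0.13 × 160800 + 0.3 × 121000 = 65265 + 20904 + 36300 = 122469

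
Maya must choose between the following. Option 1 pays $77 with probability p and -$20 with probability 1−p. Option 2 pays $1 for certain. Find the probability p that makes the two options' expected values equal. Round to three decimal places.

p = 0.216

p·77 + (1−p)·(-20) = 1
97p − 20 = 1
p = (1 + 20) / 97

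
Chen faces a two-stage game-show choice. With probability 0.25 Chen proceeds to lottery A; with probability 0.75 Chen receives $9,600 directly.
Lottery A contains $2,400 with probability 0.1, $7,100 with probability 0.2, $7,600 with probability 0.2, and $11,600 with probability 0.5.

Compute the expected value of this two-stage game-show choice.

$9,445

EV(A) = 0.1 × 2400 + 0.2 × 7100 + 0.2 × 7600 + 0.5 × 11600 = 240 + 1420 + 1520 + 5800 = 8980
Branch B: 9600 (certain)
Overall = 0.25 × 8980 + 0.75 × 9600 = 2245 + 7200 = 9445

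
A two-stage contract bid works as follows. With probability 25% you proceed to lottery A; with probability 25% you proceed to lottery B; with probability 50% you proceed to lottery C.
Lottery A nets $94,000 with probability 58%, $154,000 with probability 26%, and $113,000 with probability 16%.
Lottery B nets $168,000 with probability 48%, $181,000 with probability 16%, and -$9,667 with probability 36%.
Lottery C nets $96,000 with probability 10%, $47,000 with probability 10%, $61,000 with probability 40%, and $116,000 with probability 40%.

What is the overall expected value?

$97,239.97

EV(A) = 0.58 × 94000 + 0.26 × 154000 + 0.16 × 113000 = 54520 + 40040 + 18080 = 112640
EV(B) = 0.48 × 168000 + 0.16 × 181000 + 0.36 × (-9667) = 80640 + 28960 − 3480.12 = 106119.88
EV(C) = 0.1 × 96000 + 0.1 × 47000 + 0.4 × 61000 + 0.4 × 116000 = 9600 + 4700 + 24400 + 46400 = 85100
Overall = 0.25 × 112640 + 0.25 × 106119.88 + 0.5 × 85100 = 28160 + 26529.97 + 42550 = 97239.97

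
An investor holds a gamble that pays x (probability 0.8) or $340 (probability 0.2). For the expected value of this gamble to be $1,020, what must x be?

0.8·x + 0.2·340 = 1020
0.8·x = 1020 − 68 = 952
x = 952 / 0.8 = 1190

x = $1,190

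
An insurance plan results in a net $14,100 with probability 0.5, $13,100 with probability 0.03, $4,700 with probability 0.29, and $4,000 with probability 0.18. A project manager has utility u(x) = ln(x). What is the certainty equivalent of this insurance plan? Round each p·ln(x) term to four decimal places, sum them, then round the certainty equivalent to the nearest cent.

$8,154.29

E[u] = 0.5·ln(14100) + 0.03·ln(13100) + 0.29·ln(4700) + 0.18·ln(4000) = 4.7770 + 0.2844 + 2.4520 + 1.4929 = 9.0063
CE = e^9.0063 ≈ 8154.29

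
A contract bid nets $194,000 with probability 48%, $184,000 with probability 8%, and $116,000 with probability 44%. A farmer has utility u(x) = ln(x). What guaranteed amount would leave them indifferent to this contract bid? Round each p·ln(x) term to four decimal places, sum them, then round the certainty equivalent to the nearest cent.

$154,060.40

E[u] = 0.48·ln(194000) + 0.08·ln(184000) + 0.44·ln(116000) = 5.8443 + 0.9698 + 5.1310 = 11.9451
CE = e^11.9451 ≈ 154060.40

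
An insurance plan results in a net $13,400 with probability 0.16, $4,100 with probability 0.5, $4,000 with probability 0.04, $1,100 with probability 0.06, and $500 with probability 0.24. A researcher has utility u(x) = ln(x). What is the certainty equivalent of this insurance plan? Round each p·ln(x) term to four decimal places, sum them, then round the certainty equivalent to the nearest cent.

$2,761.14

E[u] = 0.16·ln(13400) + 0.5·ln(4100) + 0.04·ln(4000) + 0.06·ln(1100) + 0.24·ln(500) = 1.5205 + 4.1594 + 0.3318 + 0.4202 + 1.4915 = 7.9234
CE = e^7.9234 ≈ 2761.14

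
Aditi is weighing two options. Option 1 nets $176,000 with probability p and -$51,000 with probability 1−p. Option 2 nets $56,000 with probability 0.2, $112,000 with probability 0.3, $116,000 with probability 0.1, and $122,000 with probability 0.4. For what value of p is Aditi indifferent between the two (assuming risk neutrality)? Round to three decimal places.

EV(Option 2) = 0.2 × 56000 + 0.3 × 112000 + 0.1 × 116000 + 0.4 × 122000 = 11200 + 33600 + 11600 + 48800 = 105200
p·176000 + (1−p)·(-51000) = 105200
227000p − 51000 = 105200
p = (105200 + 51000) / 227000

p = 0.688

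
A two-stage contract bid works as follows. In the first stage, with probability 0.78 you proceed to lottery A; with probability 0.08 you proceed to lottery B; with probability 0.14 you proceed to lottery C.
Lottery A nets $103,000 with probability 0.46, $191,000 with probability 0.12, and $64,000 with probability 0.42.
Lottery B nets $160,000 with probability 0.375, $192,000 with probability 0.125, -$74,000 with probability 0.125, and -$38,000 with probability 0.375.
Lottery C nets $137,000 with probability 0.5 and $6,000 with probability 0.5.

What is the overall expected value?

EV(A) = 0.46 × 103000 + 0.12 × 191000 + 0.42 × 64000 = 47380 + 22920 + 26880 = 97180
EV(B) = 0.375 × 160000 + 0.125 × 192000 + 0.125 × (-74000) + 0.375 × (-38000) = 60000 + 24000 − 9250 − 14250 = 60500
EV(C) = 0.5 × 137000 + 0.5 × 6000 = 68500 + 3000 = 71500
Overall = 0.78 × 97180 + 0.08 × 60500 + 0.14 × 71500 = 75800.4 + 4840 + 10010 = 90650.4

$90,650.40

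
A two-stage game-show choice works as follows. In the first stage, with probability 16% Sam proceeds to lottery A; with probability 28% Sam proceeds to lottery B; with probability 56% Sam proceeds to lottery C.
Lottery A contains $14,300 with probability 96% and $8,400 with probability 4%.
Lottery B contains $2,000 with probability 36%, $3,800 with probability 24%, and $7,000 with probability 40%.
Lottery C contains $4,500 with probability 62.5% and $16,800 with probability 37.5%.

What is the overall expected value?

EV(A) = 0.96 × 14300 + 0.04 × 8400 = 13728 + 336 = 14064
EV(B) = 0.36 × 2000 + 0.24 × 3800 + 0.4 × 7000 = 720 + 912 + 2800 = 4432
EV(C) = 0.625 × 4500 + 0.375 × 16800 = 2812.5 + 6300 = 9112.5
Overall = 0.16 × 14064 + 0.28 × 4432 + 0.56 × 9112.5 = 2250.24 + 1240.96 + 5103 = 8594.2

$8,594.20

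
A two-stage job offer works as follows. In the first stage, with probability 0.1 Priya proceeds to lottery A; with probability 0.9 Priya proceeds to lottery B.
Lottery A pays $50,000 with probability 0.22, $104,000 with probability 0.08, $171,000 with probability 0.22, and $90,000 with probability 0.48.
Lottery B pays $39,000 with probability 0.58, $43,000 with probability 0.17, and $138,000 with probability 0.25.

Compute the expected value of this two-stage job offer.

$68,001

EV(A) = 0.22 × 50000 + 0.08 × 104000 + 0.22 × 171000 + 0.48 × 90000 = 11000 + 8320 + 37620 + 43200 = 100140
EV(B) = 0.58 × 39000 + 0.17 × 43000 + 0.25 × 138000 = 22620 + 7310 + 34500 = 64430
Overall = 0.1 × 100140 + 0.9 × 64430 = 10014 + 57987 = 68001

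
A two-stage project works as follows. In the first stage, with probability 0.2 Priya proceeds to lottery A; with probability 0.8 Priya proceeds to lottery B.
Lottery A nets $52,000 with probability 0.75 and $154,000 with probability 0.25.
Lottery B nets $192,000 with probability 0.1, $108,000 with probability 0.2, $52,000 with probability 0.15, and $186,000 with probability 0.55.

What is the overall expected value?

$136,220

EV(A) = 0.75 × 52000 + 0.25 × 154000 = 39000 + 38500 = 77500
EV(B) = 0.1 × 192000 + 0.2 × 108000 + 0.15 × 52000 + 0.55 × 186000 = 19200 + 21600 + 7800 + 102300 = 150900
Overall = 0.2 × 77500 + 0.8 × 150900 = 15500 + 120720 = 136220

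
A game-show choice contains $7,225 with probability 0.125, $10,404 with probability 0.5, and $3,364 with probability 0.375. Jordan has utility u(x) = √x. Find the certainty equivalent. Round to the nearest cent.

E[u] = 0.125·√7225 + 0.5·√10404 + 0.375·√3364 = 0.125·85 + 0.5·102 + 0.375·58 = 83.375
CE = (83.375)² = 6951.390625

$6,951.39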